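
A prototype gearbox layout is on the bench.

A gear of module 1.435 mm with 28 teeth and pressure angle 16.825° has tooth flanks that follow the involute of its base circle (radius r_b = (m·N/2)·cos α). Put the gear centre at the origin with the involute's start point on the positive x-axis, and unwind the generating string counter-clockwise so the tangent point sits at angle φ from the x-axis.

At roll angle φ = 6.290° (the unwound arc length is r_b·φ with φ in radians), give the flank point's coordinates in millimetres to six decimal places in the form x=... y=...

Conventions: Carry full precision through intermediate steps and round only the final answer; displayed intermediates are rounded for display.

x=19.345544 y=0.008471

recognized (one wheel, involute flank): single-mesh tooth geometry, m = 1.435, N = 28
pitch radius r_p = m·N/2 = 1.435·28/2 = 20.090000
base radius r_b = r_p·cos α = 20.090000·cos 16.825° = 19.230013
roll angle φ = 6.290° = 0.10978121 rad
x = r_b·(cos φ + φ·sin φ) = 19.345544
y = r_b·(sin φ − φ·cos φ) = 0.008471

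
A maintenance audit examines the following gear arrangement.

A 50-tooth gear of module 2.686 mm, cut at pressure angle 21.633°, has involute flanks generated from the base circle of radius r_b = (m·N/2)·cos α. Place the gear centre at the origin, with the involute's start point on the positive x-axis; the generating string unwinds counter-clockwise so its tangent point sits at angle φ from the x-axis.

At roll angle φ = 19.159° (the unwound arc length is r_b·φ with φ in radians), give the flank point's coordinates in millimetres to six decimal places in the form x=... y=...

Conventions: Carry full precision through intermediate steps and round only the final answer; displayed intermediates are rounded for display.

single-mesh involute tooth geometry (50T wheel at module 2.686)
pitch radius r_p = m·N/2 = 2.686·50/2 = 67.150000
base radius r_b = r_p·cos α = 67.150000·cos 21.633° = 62.420243
roll angle φ = 19.159° = 0.33438763 rad
x = r_b·(cos φ + φ·sin φ) = 65.813058
y = r_b·(sin φ − φ·cos φ) = 0.769292

x=65.813058 y=0.769292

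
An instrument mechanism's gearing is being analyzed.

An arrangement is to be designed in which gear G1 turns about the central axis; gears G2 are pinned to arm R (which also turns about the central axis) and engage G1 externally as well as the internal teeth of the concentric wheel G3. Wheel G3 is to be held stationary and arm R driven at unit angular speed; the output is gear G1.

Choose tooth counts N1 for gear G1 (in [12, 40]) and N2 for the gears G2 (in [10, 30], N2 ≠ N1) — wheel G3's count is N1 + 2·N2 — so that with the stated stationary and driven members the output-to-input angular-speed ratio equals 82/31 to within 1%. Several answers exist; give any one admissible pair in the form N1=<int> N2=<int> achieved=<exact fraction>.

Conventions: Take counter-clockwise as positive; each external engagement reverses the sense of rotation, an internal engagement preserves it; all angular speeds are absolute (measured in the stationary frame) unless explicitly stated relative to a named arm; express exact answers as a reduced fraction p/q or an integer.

N1=31 N2=10 achieved=82/31

design class (target 82/31): planetary set
Willis with ω_ring = 0: ω_sun/ω_arm = (N1+N3)/N1; set equal to 82/31  ⇒  N3/N1 = 82/31 − 1 = 51/31
N3 = N1 + 2·N2  ⇒  N2/N1 = (N3/N1 − 1)/2 = (51/31 − 1)/2 = 10/31
smallest multiple with N1 ≥ 12 and N2 ≥ 10: k = 1  ⇒  N1 = 1·31 = 31, N2 = 1·10 = 10 (N1 ≤ 40, N2 ≤ 30, N2 ≠ N1 ✓), N3 = 31 + 2·10 = 51
check: (N1+N3)/N1 with N1 = 31, N3 = 51 gives 82/31; |achieved − target| = 0 ≤ 41/1550 ✓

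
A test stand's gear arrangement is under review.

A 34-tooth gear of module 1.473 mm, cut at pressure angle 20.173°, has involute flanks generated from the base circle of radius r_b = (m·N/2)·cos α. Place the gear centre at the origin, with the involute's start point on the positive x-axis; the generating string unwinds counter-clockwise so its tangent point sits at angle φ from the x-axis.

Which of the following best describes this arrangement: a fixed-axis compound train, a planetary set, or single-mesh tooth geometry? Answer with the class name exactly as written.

single-mesh tooth geometry

recognized (one wheel, involute flank): single-mesh tooth geometry, m = 1.473, N = 34
classification: single-mesh tooth geometry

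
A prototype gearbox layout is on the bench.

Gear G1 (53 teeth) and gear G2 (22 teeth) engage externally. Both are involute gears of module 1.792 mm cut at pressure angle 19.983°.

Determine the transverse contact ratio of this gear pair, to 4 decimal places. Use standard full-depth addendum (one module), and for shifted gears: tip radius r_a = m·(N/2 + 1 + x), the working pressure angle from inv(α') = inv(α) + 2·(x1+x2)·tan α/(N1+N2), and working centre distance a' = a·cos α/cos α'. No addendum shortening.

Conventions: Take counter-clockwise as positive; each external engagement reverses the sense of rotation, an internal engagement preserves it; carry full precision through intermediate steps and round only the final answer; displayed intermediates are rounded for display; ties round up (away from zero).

recognized (one external pair, fixed centres): single-mesh tooth geometry, m = 1.792, N1 = 53, N2 = 22
base radii: r_b1 = 44.628940, r_b2 = 18.525220
tip radii: r_a1 = 49.280000, r_a2 = 21.504000
no profile shift: α' = α, a' = a
action lengths: √(r_a1²−r_b1²) = 20.899189, √(r_a2²−r_b2²) = 10.919626
base pitch p_b = π·m·cos α = 5.290791
CR = (20.899189 + 10.919626 − 67.200000·sin 19.98300°)/5.290791 = 1.673436
contact ratio ≈ 1.6734

1.6734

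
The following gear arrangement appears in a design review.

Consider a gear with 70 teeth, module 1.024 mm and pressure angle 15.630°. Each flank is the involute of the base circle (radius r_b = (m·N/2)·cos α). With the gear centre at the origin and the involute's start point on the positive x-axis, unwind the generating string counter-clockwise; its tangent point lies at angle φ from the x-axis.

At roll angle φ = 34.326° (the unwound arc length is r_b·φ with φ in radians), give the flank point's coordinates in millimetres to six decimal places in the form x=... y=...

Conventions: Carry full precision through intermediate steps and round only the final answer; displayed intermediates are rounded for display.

single-mesh involute tooth geometry (70T wheel at module 1.024)
pitch radius r_p = m·N/2 = 1.024·70/2 = 35.840000
base radius r_b = r_p·cos α = 35.840000·cos 15.630° = 34.514695
roll angle φ = 34.326° = 0.59910172 rad
x = r_b·(cos φ + φ·sin φ) = 40.163938
y = r_b·(sin φ − φ·cos φ) = 2.386250

x=40.163938 y=2.386250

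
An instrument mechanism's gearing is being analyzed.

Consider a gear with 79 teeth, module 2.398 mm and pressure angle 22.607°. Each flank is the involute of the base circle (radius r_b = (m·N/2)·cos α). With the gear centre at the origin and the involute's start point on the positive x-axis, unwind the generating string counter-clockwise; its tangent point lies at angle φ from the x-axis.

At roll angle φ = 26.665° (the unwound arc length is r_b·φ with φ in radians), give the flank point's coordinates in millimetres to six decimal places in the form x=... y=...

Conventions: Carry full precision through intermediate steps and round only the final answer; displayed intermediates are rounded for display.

single-mesh involute tooth geometry (79T wheel at module 2.398)
pitch radius r_p = m·N/2 = 2.398·79/2 = 94.721000
base radius r_b = r_p·cos α = 94.721000·cos 22.607° = 87.442947
roll angle φ = 26.665° = 0.46539205 rad
x = r_b·(cos φ + φ·sin φ) = 96.405951
y = r_b·(sin φ − φ·cos φ) = 2.874913

x=96.405951 y=2.874913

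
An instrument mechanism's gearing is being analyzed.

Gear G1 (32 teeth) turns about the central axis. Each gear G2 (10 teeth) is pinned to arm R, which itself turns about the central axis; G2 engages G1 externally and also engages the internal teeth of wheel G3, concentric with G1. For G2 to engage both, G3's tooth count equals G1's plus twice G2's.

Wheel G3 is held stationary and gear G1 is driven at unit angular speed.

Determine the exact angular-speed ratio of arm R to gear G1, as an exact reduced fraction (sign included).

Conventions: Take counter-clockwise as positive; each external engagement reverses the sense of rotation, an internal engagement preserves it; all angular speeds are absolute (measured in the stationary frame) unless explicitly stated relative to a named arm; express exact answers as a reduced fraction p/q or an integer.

topology: planetary set — G1 32T / G2 10T / G3 52T, arm = carrier (Willis)
ring teeth: 32 + 2·10 = 52
32(ω_sun−ω_arm) = −52(ω_ring−ω_arm),  ω_ring = 0, ω_sun = 1
32(1−ω_arm) = −52(0−ω_arm)  ⇒  84·ω_arm = 32  ⇒  ω_arm = 8/21
ω_out/ω_in = 8/21

8/21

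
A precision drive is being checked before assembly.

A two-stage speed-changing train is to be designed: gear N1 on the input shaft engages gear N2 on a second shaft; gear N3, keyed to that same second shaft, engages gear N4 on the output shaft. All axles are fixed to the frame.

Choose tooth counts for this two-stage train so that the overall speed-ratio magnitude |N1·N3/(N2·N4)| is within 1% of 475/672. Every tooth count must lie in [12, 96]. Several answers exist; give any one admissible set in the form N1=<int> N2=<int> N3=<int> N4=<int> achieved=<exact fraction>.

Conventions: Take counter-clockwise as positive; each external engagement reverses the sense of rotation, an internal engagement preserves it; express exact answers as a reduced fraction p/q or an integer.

N1=19 N2=12 N3=25 N4=56 achieved=475/672

2-stage fixed-axis compound train for ratio 475/672
target = 475/672 in lowest terms: an exact hit needs N1·N3 = k·475 and N2·N4 = k·672 for one integer k, every count in [12, 96]; additionally prefer no 1:1 stage (N1 ≠ N2, N3 ≠ N4)
k = 1: N1·N3 = 475 = 19·25, N2·N4 = 672 = 12·56
achieved = 19·25/(12·56) = 475/672; |achieved − target| = 0 ≤ 19/2688 ✓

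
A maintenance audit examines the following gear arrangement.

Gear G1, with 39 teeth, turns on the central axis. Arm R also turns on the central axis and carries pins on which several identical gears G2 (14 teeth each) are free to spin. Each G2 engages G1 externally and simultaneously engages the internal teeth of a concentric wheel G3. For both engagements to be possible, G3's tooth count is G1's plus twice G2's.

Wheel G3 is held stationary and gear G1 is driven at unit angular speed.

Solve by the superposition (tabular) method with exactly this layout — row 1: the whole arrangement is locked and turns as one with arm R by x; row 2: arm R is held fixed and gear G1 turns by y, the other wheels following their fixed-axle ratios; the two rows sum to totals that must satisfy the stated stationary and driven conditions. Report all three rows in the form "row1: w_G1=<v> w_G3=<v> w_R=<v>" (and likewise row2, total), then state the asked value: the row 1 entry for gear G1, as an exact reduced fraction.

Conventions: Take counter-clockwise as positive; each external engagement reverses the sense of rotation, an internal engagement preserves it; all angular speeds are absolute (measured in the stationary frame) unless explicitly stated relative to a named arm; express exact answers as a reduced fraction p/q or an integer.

planetary set (39T centre, 14T on arm, 67T internal) — Willis relation
superposition row 1 [locked train]: every member turns x
row 2 (arm held, sun turns y): ω_ring = −(39/67)·y, ω_arm = 0
boundary: total ω_ring = x − (39/67)·y = 0 and total ω_sun = x + y = 1  ⇒  y = 67/106, x = 39/106
row 2 ring = −(39/67)·67/106 = -39/106
totals (row 1 + row 2): sun 39/106 + 67/106 = 1, ring 39/106 + (-39/106) = 0, arm 39/106 + 0 = 39/106
asked cell (row1, sun) = 39/106

row1: w_G1=39/106 w_G3=39/106 w_R=39/106
row2: w_G1=67/106 w_G3=-39/106 w_R=0
total: w_G1=1 w_G3=0 w_R=39/106
asked value: 39/106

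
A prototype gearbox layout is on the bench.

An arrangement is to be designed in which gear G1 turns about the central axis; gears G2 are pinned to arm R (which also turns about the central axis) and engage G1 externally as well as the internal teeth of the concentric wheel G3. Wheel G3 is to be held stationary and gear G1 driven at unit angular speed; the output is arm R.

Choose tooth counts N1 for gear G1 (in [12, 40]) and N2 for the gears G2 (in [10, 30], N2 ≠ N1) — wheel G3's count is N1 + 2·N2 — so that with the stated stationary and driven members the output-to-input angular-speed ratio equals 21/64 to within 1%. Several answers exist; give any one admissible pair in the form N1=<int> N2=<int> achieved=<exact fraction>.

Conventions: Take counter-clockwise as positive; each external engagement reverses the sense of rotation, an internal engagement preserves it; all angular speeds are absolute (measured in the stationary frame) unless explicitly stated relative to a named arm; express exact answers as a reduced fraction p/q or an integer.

topology: planetary set — design target 21/64, arm = carrier (Willis)
Willis with ω_ring = 0: ω_arm/ω_sun = N1/(N1+N3); set equal to 21/64  ⇒  N3/N1 = 1/(21/64) − 1 = 43/21
N3 = N1 + 2·N2  ⇒  N2/N1 = (N3/N1 − 1)/2 = (43/21 − 1)/2 = 11/21
smallest multiple with N1 ≥ 12 and N2 ≥ 10: k = 1  ⇒  N1 = 1·21 = 21, N2 = 1·11 = 11 (N1 ≤ 40, N2 ≤ 30, N2 ≠ N1 ✓), N3 = 21 + 2·11 = 43
check: N1/(N1+N3) with N1 = 21, N3 = 43 gives 21/64; |achieved − target| = 0 ≤ 21/6400 ✓

N1=21 N2=11 achieved=21/64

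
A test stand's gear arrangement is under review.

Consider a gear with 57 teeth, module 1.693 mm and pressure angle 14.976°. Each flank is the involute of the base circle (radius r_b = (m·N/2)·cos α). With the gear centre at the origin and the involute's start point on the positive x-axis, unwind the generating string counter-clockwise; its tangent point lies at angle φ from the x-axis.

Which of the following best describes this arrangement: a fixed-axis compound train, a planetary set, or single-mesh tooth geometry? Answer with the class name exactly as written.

topology: single-mesh involute geometry — m = 1.693, N = 57
classification: single-mesh tooth geometry

single-mesh tooth geometry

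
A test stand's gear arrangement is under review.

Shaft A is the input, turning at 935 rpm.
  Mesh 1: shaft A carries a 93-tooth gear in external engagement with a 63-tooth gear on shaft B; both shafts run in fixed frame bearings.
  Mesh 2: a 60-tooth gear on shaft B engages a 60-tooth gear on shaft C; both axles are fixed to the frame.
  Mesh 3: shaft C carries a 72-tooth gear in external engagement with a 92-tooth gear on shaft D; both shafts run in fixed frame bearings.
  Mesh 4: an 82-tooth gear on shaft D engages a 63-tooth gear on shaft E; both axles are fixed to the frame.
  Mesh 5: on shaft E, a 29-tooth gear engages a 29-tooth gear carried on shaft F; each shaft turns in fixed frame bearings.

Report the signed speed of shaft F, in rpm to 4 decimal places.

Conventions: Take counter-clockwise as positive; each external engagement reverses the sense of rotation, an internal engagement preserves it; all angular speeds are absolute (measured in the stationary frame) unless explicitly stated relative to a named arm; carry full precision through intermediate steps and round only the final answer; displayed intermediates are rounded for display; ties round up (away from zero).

recognized (6 fixed axles, 5 meshes): fixed-axis compound train
mesh 1 [93T→63T]: ω = 935.0000×93/63 = 1380.2381 rpm, sense flips to −
mesh 2 [60T→60T]: ω = 1380.2381×60/60 = 1380.2381 rpm, sense flips to +
mesh 3 [72T→92T]: ω = 1380.2381×72/92 = 1080.1863 rpm, sense flips to −
mesh 4 [82T→63T]: ω = 1080.1863×82/63 = 1405.9568 rpm, sense flips to +
mesh 5 [29T→29T]: ω = 1405.9568×29/29 = 1405.9568 rpm, sense flips to −
signed output speed = -1405.9568 rpm

-1405.9568 rpm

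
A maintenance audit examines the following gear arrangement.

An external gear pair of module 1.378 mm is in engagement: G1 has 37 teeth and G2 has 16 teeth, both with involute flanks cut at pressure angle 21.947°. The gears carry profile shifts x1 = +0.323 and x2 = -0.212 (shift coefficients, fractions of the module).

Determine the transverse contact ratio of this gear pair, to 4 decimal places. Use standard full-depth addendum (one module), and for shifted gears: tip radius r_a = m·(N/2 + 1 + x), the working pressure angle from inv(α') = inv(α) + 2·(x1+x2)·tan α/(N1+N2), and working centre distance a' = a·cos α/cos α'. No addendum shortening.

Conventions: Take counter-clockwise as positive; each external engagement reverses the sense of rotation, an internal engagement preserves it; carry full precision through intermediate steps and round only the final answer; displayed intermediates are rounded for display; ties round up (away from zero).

class = single-mesh tooth geometry [involute pair 37T × 16T, m = 1.378]
base radii: r_b1 = 23.645522, r_b2 = 10.225090
tip radii: r_a1 = 27.316094, r_a2 = 12.109864
inv(α') = inv(21.947°) + 2·(+0.323-0.212)·tan α/(37+16) = 0.02159102  ⇒  α' = 22.52553°
a' = a·cos α / cos α' = 36.5170·cos 21.947°/cos 22.52553° = 36.668058
action lengths: √(r_a1²−r_b1²) = 13.676926, √(r_a2²−r_b2²) = 6.488169
base pitch p_b = π·m·cos α = 4.015384
CR = (13.676926 + 6.488169 − 36.668058·sin 22.52553°)/4.015384 = 1.523576
contact ratio ≈ 1.5236

1.5236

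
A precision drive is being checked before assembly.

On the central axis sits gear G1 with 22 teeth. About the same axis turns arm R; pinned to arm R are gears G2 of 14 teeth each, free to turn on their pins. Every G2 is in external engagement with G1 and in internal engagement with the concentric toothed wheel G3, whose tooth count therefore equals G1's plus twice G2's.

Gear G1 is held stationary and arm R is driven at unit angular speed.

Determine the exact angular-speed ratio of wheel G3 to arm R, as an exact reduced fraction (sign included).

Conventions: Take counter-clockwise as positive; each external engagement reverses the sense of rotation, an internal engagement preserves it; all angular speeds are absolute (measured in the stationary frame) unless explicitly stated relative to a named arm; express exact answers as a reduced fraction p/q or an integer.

36/25

recognized (axles ride arm R): planetary set, 22/14/50 teeth
ring teeth: 22 + 2·14 = 50
22(ω_sun−ω_arm) = −50(ω_ring−ω_arm),  ω_sun = 0, ω_arm = 1
ω_ring = 1 − (22/50)(0−1) = 36/25
ω_out/ω_in = 36/25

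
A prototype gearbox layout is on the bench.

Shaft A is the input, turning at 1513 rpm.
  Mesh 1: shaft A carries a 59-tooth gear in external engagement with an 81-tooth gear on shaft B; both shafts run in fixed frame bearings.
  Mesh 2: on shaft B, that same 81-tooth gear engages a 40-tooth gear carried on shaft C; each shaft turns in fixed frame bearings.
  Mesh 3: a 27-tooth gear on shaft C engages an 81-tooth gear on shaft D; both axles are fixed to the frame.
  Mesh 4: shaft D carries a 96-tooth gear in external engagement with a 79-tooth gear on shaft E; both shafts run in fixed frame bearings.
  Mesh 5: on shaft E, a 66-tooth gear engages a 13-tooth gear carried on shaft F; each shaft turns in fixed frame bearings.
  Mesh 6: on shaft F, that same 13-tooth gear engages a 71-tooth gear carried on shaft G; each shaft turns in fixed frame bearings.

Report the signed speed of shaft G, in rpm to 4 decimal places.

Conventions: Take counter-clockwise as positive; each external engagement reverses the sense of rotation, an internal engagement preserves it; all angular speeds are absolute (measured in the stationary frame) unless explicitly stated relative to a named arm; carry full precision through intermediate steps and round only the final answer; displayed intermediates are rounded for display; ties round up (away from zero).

+840.3098 rpm

class = fixed-axis compound train [6 meshes; 6 ratios multiply, 6 sense flips]
mesh 1 [59T→81T]: ω = 1513.0000×59/81 = 1102.0617 rpm, sense flips to −
mesh 2 [81T→40T]: ω = 1102.0617×81/40 = 2231.6750 rpm, sense flips to +
mesh 3 [27T→81T]: ω = 2231.6750×27/81 = 743.8917 rpm, sense flips to −
mesh 4 [96T→79T]: ω = 743.8917×96/79 = 903.9696 rpm, sense flips to +
mesh 5 [66T→13T]: ω = 903.9696×66/13 = 4589.3842 rpm, sense flips to −
mesh 6 [13T→71T]: ω = 4589.3842×13/71 = 840.3098 rpm, sense flips to +
signed output speed = +840.3098 rpm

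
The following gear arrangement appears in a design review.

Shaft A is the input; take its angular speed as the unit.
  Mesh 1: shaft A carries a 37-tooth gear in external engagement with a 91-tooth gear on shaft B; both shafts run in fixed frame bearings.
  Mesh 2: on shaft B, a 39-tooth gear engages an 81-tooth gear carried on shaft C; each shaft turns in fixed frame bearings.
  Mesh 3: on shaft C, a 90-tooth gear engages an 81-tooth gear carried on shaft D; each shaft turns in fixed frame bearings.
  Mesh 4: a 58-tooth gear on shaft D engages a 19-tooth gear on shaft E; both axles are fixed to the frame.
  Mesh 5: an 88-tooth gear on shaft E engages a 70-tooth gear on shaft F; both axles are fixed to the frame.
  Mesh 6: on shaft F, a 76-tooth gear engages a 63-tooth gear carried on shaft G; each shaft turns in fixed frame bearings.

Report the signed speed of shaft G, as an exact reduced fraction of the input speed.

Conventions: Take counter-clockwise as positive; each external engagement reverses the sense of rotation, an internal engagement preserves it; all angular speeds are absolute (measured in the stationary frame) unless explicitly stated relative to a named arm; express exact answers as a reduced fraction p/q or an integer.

6-mesh fixed-axis compound train (all bearings frame-fixed)
mesh 1 [37T→91T]: |ω|/ω_in = 1×37/91 = 37/91, sense flips to −
mesh 2 [39T→81T]: |ω|/ω_in = (37/91)×39/81 = 37/189, sense flips to +
mesh 3 [90T→81T]: |ω|/ω_in = (37/189)×90/81 = 370/1701, sense flips to −
mesh 4 [58T→19T]: |ω|/ω_in = (370/1701)×58/19 = 21460/32319, sense flips to +
mesh 5 [88T→70T]: |ω|/ω_in = (21460/32319)×88/70 = 188848/226233, sense flips to −
mesh 6 [76T→63T]: |ω|/ω_in = (188848/226233)×76/63 = 755392/750141, sense flips to +
signed output speed (× input speed) = 755392/750141

755392/750141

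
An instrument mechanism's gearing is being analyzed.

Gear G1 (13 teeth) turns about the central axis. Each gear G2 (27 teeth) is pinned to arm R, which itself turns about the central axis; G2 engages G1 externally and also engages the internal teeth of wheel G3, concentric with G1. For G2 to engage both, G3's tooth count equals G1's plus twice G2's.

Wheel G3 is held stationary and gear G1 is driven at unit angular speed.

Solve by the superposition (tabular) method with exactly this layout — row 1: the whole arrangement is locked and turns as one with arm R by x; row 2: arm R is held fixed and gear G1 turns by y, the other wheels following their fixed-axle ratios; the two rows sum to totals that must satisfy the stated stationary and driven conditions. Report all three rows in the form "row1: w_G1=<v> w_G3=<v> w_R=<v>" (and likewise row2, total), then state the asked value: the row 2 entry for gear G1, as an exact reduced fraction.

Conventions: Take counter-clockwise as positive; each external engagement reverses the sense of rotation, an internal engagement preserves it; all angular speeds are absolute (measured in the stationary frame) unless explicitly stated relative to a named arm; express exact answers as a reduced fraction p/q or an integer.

row1: w_G1=13/80 w_G3=13/80 w_R=13/80
row2: w_G1=67/80 w_G3=-13/80 w_R=0
total: w_G1=1 w_G3=0 w_R=13/80
asked value: 67/80

recognized (axles ride arm R): planetary set, 13/27/67 teeth
row 1 — lock + rotate with arm: ω_sun = ω_ring = ω_arm = x
superposition row 2 [arm held]: sun y, ring −(13/67)·y, arm 0
boundary: total ω_ring = x − (13/67)·y = 0 and total ω_sun = x + y = 1  ⇒  y = 67/80, x = 13/80
row 2 ring = −(13/67)·67/80 = -13/80
totals (row 1 + row 2): sun 13/80 + 67/80 = 1, ring 13/80 + (-13/80) = 0, arm 13/80 + 0 = 13/80
asked cell (row2, sun) = 67/80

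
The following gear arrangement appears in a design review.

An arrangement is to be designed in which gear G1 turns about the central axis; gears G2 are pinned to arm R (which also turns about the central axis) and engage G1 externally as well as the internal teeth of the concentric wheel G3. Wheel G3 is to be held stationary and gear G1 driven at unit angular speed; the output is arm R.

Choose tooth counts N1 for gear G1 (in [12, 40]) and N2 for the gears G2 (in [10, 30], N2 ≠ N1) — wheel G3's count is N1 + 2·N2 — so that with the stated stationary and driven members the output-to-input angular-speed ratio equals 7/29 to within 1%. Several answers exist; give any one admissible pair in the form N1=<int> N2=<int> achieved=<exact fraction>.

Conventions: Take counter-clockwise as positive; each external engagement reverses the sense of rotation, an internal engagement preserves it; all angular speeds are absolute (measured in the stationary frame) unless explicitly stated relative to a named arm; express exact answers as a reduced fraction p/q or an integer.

N1=14 N2=15 achieved=7/29

planetary set to be sized for 7/29 (Willis relation)
Willis with ω_ring = 0: ω_arm/ω_sun = N1/(N1+N3); set equal to 7/29  ⇒  N3/N1 = 1/(7/29) − 1 = 22/7
N3 = N1 + 2·N2  ⇒  N2/N1 = (N3/N1 − 1)/2 = (22/7 − 1)/2 = 15/14
smallest multiple with N1 ≥ 12 and N2 ≥ 10: k = 1  ⇒  N1 = 1·14 = 14, N2 = 1·15 = 15 (N1 ≤ 40, N2 ≤ 30, N2 ≠ N1 ✓), N3 = 14 + 2·15 = 44
check: N1/(N1+N3) with N1 = 14, N3 = 44 gives 7/29; |achieved − target| = 0 ≤ 7/2900 ✓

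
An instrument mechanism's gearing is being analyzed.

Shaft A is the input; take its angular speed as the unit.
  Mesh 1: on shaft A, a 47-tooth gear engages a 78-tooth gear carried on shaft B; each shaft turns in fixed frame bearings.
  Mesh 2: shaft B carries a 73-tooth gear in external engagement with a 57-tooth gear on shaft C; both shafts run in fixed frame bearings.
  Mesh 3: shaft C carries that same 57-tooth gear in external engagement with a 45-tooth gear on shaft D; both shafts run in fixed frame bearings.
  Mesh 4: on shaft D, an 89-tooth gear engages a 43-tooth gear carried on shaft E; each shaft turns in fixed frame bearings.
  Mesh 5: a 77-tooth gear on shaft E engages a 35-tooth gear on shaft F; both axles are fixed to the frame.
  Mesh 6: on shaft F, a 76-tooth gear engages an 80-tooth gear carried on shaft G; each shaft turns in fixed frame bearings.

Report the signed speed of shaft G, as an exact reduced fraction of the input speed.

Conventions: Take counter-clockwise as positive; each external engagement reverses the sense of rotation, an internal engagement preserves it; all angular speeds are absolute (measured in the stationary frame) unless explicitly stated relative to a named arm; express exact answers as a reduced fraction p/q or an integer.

63820031/15093000

6-mesh fixed-axis compound train (all bearings frame-fixed)
mesh 1 [47T→78T]: |ω|/ω_in = 1×47/78 = 47/78, sense flips to −
mesh 2 [73T→57T]: |ω|/ω_in = (47/78)×73/57 = 3431/4446, sense flips to +
mesh 3 [57T→45T]: |ω|/ω_in = (3431/4446)×57/45 = 3431/3510, sense flips to −
mesh 4 [89T→43T]: |ω|/ω_in = (3431/3510)×89/43 = 305359/150930, sense flips to +
mesh 5 [77T→35T]: |ω|/ω_in = (305359/150930)×77/35 = 3358949/754650, sense flips to −
mesh 6 [76T→80T]: |ω|/ω_in = (3358949/754650)×76/80 = 63820031/15093000, sense flips to +
signed output speed (× input speed) = 63820031/15093000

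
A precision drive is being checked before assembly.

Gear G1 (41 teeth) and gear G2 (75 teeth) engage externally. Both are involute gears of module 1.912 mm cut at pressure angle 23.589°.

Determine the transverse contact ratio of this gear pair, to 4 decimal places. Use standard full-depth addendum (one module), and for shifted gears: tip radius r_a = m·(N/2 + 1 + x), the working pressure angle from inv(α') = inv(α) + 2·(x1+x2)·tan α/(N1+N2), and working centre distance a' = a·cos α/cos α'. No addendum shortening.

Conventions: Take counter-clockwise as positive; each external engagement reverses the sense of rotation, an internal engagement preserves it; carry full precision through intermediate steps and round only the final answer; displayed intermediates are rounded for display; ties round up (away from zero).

single-mesh involute tooth geometry (41T engaging 75T at module 1.912)
base radii: r_b1 = 35.920766, r_b2 = 65.708717
tip radii: r_a1 = 41.108000, r_a2 = 73.612000
no profile shift: α' = α, a' = a
action lengths: √(r_a1²−r_b1²) = 19.989154, √(r_a2²−r_b2²) = 33.182691
base pitch p_b = π·m·cos α = 5.504801
CR = (19.989154 + 33.182691 − 110.896000·sin 23.58900°)/5.504801 = 1.597560
contact ratio ≈ 1.5976

1.5976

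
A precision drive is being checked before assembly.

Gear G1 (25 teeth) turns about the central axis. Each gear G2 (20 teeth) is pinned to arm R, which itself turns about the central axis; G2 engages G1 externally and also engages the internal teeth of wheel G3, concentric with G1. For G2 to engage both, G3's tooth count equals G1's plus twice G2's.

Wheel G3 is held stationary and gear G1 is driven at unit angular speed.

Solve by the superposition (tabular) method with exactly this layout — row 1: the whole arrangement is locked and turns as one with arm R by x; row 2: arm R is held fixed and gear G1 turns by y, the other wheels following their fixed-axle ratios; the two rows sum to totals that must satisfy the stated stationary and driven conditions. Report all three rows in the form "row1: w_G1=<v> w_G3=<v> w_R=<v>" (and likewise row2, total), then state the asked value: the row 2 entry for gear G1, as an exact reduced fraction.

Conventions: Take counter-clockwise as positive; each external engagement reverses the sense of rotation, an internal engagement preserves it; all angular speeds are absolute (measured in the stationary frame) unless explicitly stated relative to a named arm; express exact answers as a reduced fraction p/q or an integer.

topology: planetary set — G1 25T / G2 20T / G3 65T, arm = carrier (Willis)
superposition row 1 [locked train]: every member turns x
row 2 (arm held, sun turns y): ω_ring = −(25/65)·y, ω_arm = 0
boundary: total ω_ring = x − (25/65)·y = 0 and total ω_sun = x + y = 1  ⇒  y = 13/18, x = 5/18
row 2 ring = −(25/65)·13/18 = -5/18
totals (row 1 + row 2): sun 5/18 + 13/18 = 1, ring 5/18 + (-5/18) = 0, arm 5/18 + 0 = 5/18
asked cell (row2, sun) = 13/18

row1: w_G1=5/18 w_G3=5/18 w_R=5/18
row2: w_G1=13/18 w_G3=-5/18 w_R=0
total: w_G1=1 w_G3=0 w_R=5/18
asked value: 13/18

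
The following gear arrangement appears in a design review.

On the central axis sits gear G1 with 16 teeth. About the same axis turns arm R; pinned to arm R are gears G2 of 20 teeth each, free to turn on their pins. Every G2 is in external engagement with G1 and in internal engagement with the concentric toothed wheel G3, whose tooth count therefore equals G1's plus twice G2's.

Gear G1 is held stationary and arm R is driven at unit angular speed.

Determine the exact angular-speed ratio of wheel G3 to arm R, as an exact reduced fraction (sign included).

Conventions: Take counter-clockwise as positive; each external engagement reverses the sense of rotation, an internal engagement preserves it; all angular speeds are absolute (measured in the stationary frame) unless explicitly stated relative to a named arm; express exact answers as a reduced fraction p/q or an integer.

class = planetary set [G3 = 16+2·20 = 56; Willis about the carrier]
ring teeth: 16 + 2·20 = 56
16(ω_sun−ω_arm) = −56(ω_ring−ω_arm),  ω_sun = 0, ω_arm = 1
ω_ring = 1 − (16/56)(0−1) = 9/7
ω_out/ω_in = 9/7

9/7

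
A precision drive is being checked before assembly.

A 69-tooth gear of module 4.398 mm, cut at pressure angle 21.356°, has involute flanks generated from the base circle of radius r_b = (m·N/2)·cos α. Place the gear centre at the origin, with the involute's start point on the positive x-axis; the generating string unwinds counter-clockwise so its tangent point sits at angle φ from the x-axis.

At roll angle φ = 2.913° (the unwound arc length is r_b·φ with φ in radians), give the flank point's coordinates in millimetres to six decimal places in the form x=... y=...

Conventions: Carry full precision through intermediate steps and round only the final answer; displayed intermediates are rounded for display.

x=141.495022 y=0.006189

single-mesh involute tooth geometry (69T wheel at module 4.398)
pitch radius r_p = m·N/2 = 4.398·69/2 = 151.731000
base radius r_b = r_p·cos α = 151.731000·cos 21.356° = 141.312504
roll angle φ = 2.913° = 0.05084144 rad
x = r_b·(cos φ + φ·sin φ) = 141.495022
y = r_b·(sin φ − φ·cos φ) = 0.006189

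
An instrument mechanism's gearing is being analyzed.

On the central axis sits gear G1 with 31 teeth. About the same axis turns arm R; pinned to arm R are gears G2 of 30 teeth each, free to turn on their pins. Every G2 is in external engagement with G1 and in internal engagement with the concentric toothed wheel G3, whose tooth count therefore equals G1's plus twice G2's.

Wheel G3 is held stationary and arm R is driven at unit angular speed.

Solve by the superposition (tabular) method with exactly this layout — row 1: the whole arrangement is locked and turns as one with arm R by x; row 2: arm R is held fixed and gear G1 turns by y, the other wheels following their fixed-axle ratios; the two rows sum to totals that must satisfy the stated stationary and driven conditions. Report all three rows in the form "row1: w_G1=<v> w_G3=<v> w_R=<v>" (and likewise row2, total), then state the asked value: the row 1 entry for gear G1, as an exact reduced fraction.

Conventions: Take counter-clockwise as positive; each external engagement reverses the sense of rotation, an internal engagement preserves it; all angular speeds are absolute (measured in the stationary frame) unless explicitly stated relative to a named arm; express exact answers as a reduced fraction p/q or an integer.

row1: w_G1=1 w_G3=1 w_R=1
row2: w_G1=91/31 w_G3=-1 w_R=0
total: w_G1=122/31 w_G3=0 w_R=1
asked value: 1

topology: planetary set — G1 31T / G2 30T / G3 91T, arm = carrier (Willis)
row 1 — lock + rotate with arm: ω_sun = ω_ring = ω_arm = x
superposition row 2 [arm held]: sun y, ring −(31/91)·y, arm 0
boundary: total ω_ring = x − (31/91)·y = 0 and total ω_arm = x = 1  ⇒  y = 91/31, x = 1
row 2 ring = −(31/91)·91/31 = -1
totals (row 1 + row 2): sun 1 + 91/31 = 122/31, ring 1 + (-1) = 0, arm 1 + 0 = 1
asked cell (row1, sun) = 1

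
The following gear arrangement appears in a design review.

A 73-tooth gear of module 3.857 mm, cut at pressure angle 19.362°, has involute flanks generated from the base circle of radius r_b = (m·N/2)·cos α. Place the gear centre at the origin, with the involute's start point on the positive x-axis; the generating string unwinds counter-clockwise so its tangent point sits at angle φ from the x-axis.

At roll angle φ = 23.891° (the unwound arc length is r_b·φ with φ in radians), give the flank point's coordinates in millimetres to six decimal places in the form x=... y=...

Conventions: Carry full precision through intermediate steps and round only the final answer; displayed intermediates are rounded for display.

class = single-mesh tooth geometry [base-circle involute, m = 3.857, 73T]
pitch radius r_p = m·N/2 = 3.857·73/2 = 140.780500
base radius r_b = r_p·cos α = 140.780500·cos 19.362° = 132.818342
roll angle φ = 23.891° = 0.41697661 rad
x = r_b·(cos φ + φ·sin φ) = 143.867801
y = r_b·(sin φ − φ·cos φ) = 3.154293

x=143.867801 y=3.154293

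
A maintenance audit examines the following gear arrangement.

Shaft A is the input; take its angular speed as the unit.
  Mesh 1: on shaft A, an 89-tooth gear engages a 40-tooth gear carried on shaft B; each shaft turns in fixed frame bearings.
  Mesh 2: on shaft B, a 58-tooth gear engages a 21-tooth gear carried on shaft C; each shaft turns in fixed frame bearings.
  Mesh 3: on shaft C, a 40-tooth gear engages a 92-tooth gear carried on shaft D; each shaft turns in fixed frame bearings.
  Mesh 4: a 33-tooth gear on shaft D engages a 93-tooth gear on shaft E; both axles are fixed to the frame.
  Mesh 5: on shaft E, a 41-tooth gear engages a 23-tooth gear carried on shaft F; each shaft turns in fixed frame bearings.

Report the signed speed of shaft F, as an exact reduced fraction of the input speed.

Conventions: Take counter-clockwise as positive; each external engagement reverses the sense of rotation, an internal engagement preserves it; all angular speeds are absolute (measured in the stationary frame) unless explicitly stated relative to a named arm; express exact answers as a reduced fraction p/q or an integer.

-1164031/688758

5-mesh fixed-axis compound train (all bearings frame-fixed)
mesh 1 [89T→40T]: |ω|/ω_in = 1×89/40 = 89/40, sense flips to −
mesh 2 [58T→21T]: |ω|/ω_in = (89/40)×58/21 = 2581/420, sense flips to +
mesh 3 [40T→92T]: |ω|/ω_in = (2581/420)×40/92 = 2581/966, sense flips to −
mesh 4 [33T→93T]: |ω|/ω_in = (2581/966)×33/93 = 28391/29946, sense flips to +
mesh 5 [41T→23T]: |ω|/ω_in = (28391/29946)×41/23 = 1164031/688758, sense flips to −
signed output speed (× input speed) = -1164031/688758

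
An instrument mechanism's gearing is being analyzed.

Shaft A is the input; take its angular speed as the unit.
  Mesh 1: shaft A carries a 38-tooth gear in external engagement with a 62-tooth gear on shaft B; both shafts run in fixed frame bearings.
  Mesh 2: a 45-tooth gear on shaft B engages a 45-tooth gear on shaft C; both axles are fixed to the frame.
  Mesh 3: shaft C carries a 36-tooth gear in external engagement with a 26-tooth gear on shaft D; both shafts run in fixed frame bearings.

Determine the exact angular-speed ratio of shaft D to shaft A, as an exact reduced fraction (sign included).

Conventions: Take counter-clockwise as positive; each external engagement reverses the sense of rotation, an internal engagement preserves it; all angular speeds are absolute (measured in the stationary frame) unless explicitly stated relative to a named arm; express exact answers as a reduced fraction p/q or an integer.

-342/403

class = fixed-axis compound train [3 meshes; 3 ratios multiply, 3 sense flips]
mesh 1 [38T→62T]: running ratio 19/31, sense −
mesh 2 [45T→45T]: running ratio 19/31, sense +
mesh 3 [36T→26T]: running ratio 342/403, sense −
ω_out/ω_in = -342/403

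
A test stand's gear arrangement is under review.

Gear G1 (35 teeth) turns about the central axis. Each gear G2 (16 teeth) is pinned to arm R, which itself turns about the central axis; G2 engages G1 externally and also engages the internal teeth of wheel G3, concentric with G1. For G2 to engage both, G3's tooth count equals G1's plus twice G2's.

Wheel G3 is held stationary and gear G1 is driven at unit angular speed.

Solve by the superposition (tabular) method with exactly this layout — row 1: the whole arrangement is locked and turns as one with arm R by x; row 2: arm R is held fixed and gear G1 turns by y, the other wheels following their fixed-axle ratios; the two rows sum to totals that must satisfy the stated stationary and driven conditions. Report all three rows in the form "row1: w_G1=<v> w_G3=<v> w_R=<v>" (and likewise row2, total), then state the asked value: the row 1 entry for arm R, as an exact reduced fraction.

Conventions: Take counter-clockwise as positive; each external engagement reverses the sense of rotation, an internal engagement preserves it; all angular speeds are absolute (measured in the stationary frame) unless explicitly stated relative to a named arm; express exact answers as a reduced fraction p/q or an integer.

row1: w_G1=35/102 w_G3=35/102 w_R=35/102
row2: w_G1=67/102 w_G3=-35/102 w_R=0
total: w_G1=1 w_G3=0 w_R=35/102
asked value: 35/102

class = planetary set [G3 = 35+2·16 = 67; Willis about the carrier]
row 1 — lock + rotate with arm: ω_sun = ω_ring = ω_arm = x
row 2 — arm fixed, fixed-axis ratios: sun y, ring −(35/67)·y, arm 0
boundary: total ω_ring = x − (35/67)·y = 0 and total ω_sun = x + y = 1  ⇒  y = 67/102, x = 35/102
row 2 ring = −(35/67)·67/102 = -35/102
totals (row 1 + row 2): sun 35/102 + 67/102 = 1, ring 35/102 + (-35/102) = 0, arm 35/102 + 0 = 35/102
asked cell (row1, arm) = 35/102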